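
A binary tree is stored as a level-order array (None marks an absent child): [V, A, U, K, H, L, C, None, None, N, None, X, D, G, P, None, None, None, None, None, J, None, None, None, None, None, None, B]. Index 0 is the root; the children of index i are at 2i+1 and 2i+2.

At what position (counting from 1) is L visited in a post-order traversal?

Post-order visits the left subtree, then the right subtree, then the node.
At V: go left to A.
  At A: go left to K.
    K is a leaf — visit K.
  At A: go right to H.
    At H: go left to N.
      At N: no left child.
      At N: go right to J.
        J is a leaf — visit J.
      Visit N.
    At H: no right child.
    Visit H.
  Visit A.
At V: go right to U.
  At U: go left to L.
    At L: go left to X.
      X is a leaf — visit X.
    At L: go right to D.
      D is a leaf — visit D.
    Visit L.
  At U: go right to C.
    At C: go left to G.
      At G: go left to B.
        B is a leaf — visit B.
      At G: no right child.
      Visit G.
    At C: go right to P.
      P is a leaf — visit P.
    Visit C.
  Visit U.
Visit V.
Full post-order sequence: K, J, N, H, A, X, D, L, B, G, P, C, U, V.

8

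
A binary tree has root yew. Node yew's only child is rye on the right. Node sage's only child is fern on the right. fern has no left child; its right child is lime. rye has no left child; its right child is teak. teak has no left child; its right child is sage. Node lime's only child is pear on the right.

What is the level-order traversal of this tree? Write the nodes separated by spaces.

Level-order visits nodes level by level from the root, left to right within each level.
Level 0: yew
Level 1: rye
Level 2: teak
Level 3: sage
Level 4: fern
Level 5: lime
Level 6: pear

yew rye teak sage fern lime pear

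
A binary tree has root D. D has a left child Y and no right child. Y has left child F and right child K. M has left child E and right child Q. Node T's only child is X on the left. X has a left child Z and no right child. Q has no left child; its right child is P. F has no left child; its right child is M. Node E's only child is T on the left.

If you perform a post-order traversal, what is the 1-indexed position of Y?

10

Post-order visits the left subtree, then the right subtree, then the node.
At D: go left to Y.
  At Y: go left to F.
    At F: no left child.
    At F: go right to M.
      At M: go left to E.
        At E: go left to T.
          At T: go left to X.
            At X: go left to Z.
              Z is a leaf — visit Z.
            At X: no right child.
            Visit X.
          At T: no right child.
          Visit T.
        At E: no right child.
        Visit E.
      At M: go right to Q.
        At Q: no left child.
        At Q: go right to P.
          P is a leaf — visit P.
        Visit Q.
      Visit M.
    Visit F.
  At Y: go right to K.
    K is a leaf — visit K.
  Visit Y.
At D: no right child.
Visit D.
Full post-order sequence: Z, X, T, E, P, Q, M, F, K, Y, D.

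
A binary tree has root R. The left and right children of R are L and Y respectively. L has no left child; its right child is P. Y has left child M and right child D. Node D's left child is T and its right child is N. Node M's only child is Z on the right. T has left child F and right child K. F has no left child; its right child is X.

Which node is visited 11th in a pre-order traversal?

K

Pre-order visits the node, then its left subtree, then its right subtree.
Visit R.
At R: go left to L.
  Visit L.
  At L: no left child.
  At L: go right to P.
    P is a leaf — visit P.
At R: go right to Y.
  Visit Y.
  At Y: go left to M.
    Visit M.
    At M: no left child.
    At M: go right to Z.
      Z is a leaf — visit Z.
  At Y: go right to D.
    Visit D.
    At D: go left to T.
      Visit T.
      At T: go left to F.
        Visit F.
        At F: no left child.
        At F: go right to X.
          X is a leaf — visit X.
      At T: go right to K.
        K is a leaf — visit K.
    At D: go right to N.
      N is a leaf — visit N.
Full pre-order sequence: R, L, P, Y, M, Z, D, T, F, X, K, N.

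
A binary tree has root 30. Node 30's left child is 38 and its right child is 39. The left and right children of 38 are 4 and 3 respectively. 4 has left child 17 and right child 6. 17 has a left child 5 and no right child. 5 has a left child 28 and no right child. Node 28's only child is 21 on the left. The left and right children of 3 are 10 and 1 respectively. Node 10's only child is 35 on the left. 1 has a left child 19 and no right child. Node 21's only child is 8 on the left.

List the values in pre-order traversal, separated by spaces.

30 38 4 17 5 28 21 8 6 3 10 35 1 19 39

Pre-order visits the node, then its left subtree, then its right subtree.
Visit 30.
At 30: go left to 38.
  Visit 38.
  At 38: go left to 4.
    Visit 4.
    At 4: go left to 17.
      Visit 17.
      At 17: go left to 5.
        Visit 5.
        At 5: go left to 28.
          Visit 28.
          At 28: go left to 21.
            Visit 21.
            At 21: go left to 8.
              8 is a leaf — visit 8.
            At 21: no right child.
          At 28: no right child.
        At 5: no right child.
      At 17: no right child.
    At 4: go right to 6.
      6 is a leaf — visit 6.
  At 38: go right to 3.
    Visit 3.
    At 3: go left to 10.
      Visit 10.
      At 10: go left to 35.
        35 is a leaf — visit 35.
      At 10: no right child.
    At 3: go right to 1.
      Visit 1.
      At 1: go left to 19.
        19 is a leaf — visit 19.
      At 1: no right child.
At 30: go right to 39.
  39 is a leaf — visit 39.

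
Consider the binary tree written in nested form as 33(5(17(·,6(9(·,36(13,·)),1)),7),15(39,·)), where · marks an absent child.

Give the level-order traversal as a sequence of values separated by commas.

Level-order visits nodes level by level from the root, left to right within each level.
Level 0: 33
Level 1: 5, 15
Level 2: 17, 7, 39
Level 3: 6
Level 4: 9, 1
Level 5: 36
Level 6: 13

33, 5, 15, 17, 7, 39, 6, 9, 1, 36, 13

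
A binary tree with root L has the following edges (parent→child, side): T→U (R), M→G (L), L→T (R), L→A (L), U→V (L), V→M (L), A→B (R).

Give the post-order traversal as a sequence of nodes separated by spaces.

Post-order visits the left subtree, then the right subtree, then the node.
At L: go left to A.
  At A: no left child.
  At A: go right to B.
    B is a leaf — visit B.
  Visit A.
At L: go right to T.
  At T: no left child.
  At T: go right to U.
    At U: go left to V.
      At V: go left to M.
        At M: go left to G.
          G is a leaf — visit G.
        At M: no right child.
        Visit M.
      At V: no right child.
      Visit V.
    At U: no right child.
    Visit U.
  Visit T.
Visit L.

B A G M V U T L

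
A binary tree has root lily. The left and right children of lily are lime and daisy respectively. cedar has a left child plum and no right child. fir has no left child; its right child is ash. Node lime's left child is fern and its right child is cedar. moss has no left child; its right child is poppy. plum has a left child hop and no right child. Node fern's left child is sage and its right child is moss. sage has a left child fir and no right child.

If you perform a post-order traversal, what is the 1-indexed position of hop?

7

Post-order visits the left subtree, then the right subtree, then the node.
At lily: go left to lime.
  At lime: go left to fern.
    At fern: go left to sage.
      At sage: go left to fir.
        At fir: no left child.
        At fir: go right to ash.
          ash is a leaf — visit ash.
        Visit fir.
      At sage: no right child.
      Visit sage.
    At fern: go right to moss.
      At moss: no left child.
      At moss: go right to poppy.
        poppy is a leaf — visit poppy.
      Visit moss.
    Visit fern.
  At lime: go right to cedar.
    At cedar: go left to plum.
      At plum: go left to hop.
        hop is a leaf — visit hop.
      At plum: no right child.
      Visit plum.
    At cedar: no right child.
    Visit cedar.
  Visit lime.
At lily: go right to daisy.
  daisy is a leaf — visit daisy.
Visit lily.
Full post-order sequence: ash, fir, sage, poppy, moss, fern, hop, plum, cedar, lime, daisy, lily.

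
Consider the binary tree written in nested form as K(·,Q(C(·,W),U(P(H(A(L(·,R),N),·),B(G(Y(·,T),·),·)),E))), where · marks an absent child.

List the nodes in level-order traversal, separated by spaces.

Level-order visits nodes level by level from the root, left to right within each level.
Level 0: K
Level 1: Q
Level 2: C, U
Level 3: W, P, E
Level 4: H, B
Level 5: A, G
Level 6: L, N, Y
Level 7: R, T

K Q C U W P E H B A G L N Y R T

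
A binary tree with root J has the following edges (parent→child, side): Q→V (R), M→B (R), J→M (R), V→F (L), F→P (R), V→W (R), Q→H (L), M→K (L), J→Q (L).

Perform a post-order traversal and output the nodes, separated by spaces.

Post-order visits the left subtree, then the right subtree, then the node.
At J: go left to Q.
  At Q: go left to H.
    H is a leaf — visit H.
  At Q: go right to V.
    At V: go left to F.
      At F: no left child.
      At F: go right to P.
        P is a leaf — visit P.
      Visit F.
    At V: go right to W.
      W is a leaf — visit W.
    Visit V.
  Visit Q.
At J: go right to M.
  At M: go left to K.
    K is a leaf — visit K.
  At M: go right to B.
    B is a leaf — visit B.
  Visit M.
Visit J.

H P F W V Q K B M J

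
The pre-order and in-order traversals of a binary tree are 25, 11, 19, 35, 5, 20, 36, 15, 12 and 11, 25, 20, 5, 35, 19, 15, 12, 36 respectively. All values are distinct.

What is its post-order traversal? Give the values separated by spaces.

11 20 5 35 12 15 36 19 25

The first element of pre-order is the root; it splits in-order into left and right subtrees.
Root 25: left subtree has 1 node {11}, right has 7 {20, 5, 35, 19, 15, 12, 36}.
  Root 19: left subtree has 3 nodes {20, 5, 35}, right has 3 {15, 12, 36}.
    Root 35: left subtree has 2 nodes {20, 5}, right has 0 { }.
      Root 5: left subtree has 1 node {20}, right has 0 { }.
    Root 36: left subtree has 2 nodes {15, 12}, right has 0 { }.
      Root 15: left subtree has 0 nodes { }, right has 1 {12}.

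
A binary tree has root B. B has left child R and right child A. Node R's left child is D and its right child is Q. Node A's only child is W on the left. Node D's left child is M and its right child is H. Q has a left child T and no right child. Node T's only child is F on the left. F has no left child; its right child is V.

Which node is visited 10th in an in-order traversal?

In-order visits the left subtree, then the node, then the right subtree.
At B: go left to R.
  At R: go left to D.
    At D: go left to M.
      M is a leaf — visit M.
    Visit D.
    At D: go right to H.
      H is a leaf — visit H.
  Visit R.
  At R: go right to Q.
    At Q: go left to T.
      At T: go left to F.
        At F: no left child.
        Visit F.
        At F: go right to V.
          V is a leaf — visit V.
      Visit T.
      At T: no right child.
    Visit Q.
    At Q: no right child.
Visit B.
At B: go right to A.
  At A: go left to W.
    W is a leaf — visit W.
  Visit A.
  At A: no right child.
Full in-order sequence: M, D, H, R, F, V, T, Q, B, W, A.

W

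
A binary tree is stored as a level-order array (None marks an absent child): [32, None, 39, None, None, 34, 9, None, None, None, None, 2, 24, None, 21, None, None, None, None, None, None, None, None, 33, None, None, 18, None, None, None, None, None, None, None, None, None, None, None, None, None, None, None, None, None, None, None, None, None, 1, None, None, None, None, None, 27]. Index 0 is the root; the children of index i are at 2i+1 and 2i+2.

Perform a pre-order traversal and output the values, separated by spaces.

Pre-order visits the node, then its left subtree, then its right subtree.
Visit 32.
At 32: no left child.
At 32: go right to 39.
  Visit 39.
  At 39: go left to 34.
    Visit 34.
    At 34: go left to 2.
      Visit 2.
      At 2: go left to 33.
        Visit 33.
        At 33: no left child.
        At 33: go right to 1.
          1 is a leaf — visit 1.
      At 2: no right child.
    At 34: go right to 24.
      Visit 24.
      At 24: no left child.
      At 24: go right to 18.
        Visit 18.
        At 18: no left child.
        At 18: go right to 27.
          27 is a leaf — visit 27.
  At 39: go right to 9.
    Visit 9.
    At 9: no left child.
    At 9: go right to 21.
      21 is a leaf — visit 21.

32 39 34 2 33 1 24 18 27 9 21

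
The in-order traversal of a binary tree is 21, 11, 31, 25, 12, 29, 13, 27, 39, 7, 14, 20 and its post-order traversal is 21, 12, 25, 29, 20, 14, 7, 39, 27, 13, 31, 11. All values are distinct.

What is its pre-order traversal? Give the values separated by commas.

The last element of post-order is the root; it splits in-order into left and right subtrees.
Root 11: left subtree has 1 node {21}, right has 10 {31, 25, 12, 29, 13, 27, 39, 7, 14, 20}.
  Root 31: left subtree has 0 nodes { }, right has 9 {25, 12, 29, 13, 27, 39, 7, 14, 20}.
    Root 13: left subtree has 3 nodes {25, 12, 29}, right has 5 {27, 39, 7, 14, 20}.
      Root 29: left subtree has 2 nodes {25, 12}, right has 0 { }.
        Root 25: left subtree has 0 nodes { }, right has 1 {12}.
      Root 27: left subtree has 0 nodes { }, right has 4 {39, 7, 14, 20}.
        Root 39: left subtree has 0 nodes { }, right has 3 {7, 14, 20}.
          Root 7: left subtree has 0 nodes { }, right has 2 {14, 20}.
            Root 14: left subtree has 0 nodes { }, right has 1 {20}.

11, 21, 31, 13, 29, 25, 12, 27, 39, 7, 14, 20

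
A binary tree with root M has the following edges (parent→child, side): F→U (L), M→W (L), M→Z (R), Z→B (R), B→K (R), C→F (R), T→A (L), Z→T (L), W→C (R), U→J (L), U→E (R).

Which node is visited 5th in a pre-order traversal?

Pre-order visits the node, then its left subtree, then its right subtree.
Visit M.
At M: go left to W.
  Visit W.
  At W: no left child.
  At W: go right to C.
    Visit C.
    At C: no left child.
    At C: go right to F.
      Visit F.
      At F: go left to U.
        Visit U.
        At U: go left to J.
          J is a leaf — visit J.
        At U: go right to E.
          E is a leaf — visit E.
      At F: no right child.
At M: go right to Z.
  Visit Z.
  At Z: go left to T.
    Visit T.
    At T: go left to A.
      A is a leaf — visit A.
    At T: no right child.
  At Z: go right to B.
    Visit B.
    At B: no left child.
    At B: go right to K.
      K is a leaf — visit K.
Full pre-order sequence: M, W, C, F, U, J, E, Z, T, A, B, K.

U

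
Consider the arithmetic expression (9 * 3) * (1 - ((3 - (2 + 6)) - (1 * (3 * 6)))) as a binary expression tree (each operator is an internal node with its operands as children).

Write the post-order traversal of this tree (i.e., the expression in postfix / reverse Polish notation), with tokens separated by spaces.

9 3 * 1 3 2 6 + - 1 3 6 * * - - *

Post-order on an expression tree gives postfix notation: for each operator, emit left operand, right operand, then the operator.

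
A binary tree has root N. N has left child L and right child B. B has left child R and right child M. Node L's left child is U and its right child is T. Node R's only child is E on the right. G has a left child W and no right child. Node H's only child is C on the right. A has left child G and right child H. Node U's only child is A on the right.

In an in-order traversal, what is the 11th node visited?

E

In-order visits the left subtree, then the node, then the right subtree.
At N: go left to L.
  At L: go left to U.
    At U: no left child.
    Visit U.
    At U: go right to A.
      At A: go left to G.
        At G: go left to W.
          W is a leaf — visit W.
        Visit G.
        At G: no right child.
      Visit A.
      At A: go right to H.
        At H: no left child.
        Visit H.
        At H: go right to C.
          C is a leaf — visit C.
  Visit L.
  At L: go right to T.
    T is a leaf — visit T.
Visit N.
At N: go right to B.
  At B: go left to R.
    At R: no left child.
    Visit R.
    At R: go right to E.
      E is a leaf — visit E.
  Visit B.
  At B: go right to M.
    M is a leaf — visit M.
Full in-order sequence: U, W, G, A, H, C, L, T, N, R, E, B, M.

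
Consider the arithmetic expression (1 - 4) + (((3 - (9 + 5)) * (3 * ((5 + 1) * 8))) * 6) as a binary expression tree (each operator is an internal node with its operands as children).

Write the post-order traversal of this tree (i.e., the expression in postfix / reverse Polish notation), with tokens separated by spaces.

Post-order on an expression tree gives postfix notation: for each operator, emit left operand, right operand, then the operator.

1 4 - 3 9 5 + - 3 5 1 + 8 * * * 6 * +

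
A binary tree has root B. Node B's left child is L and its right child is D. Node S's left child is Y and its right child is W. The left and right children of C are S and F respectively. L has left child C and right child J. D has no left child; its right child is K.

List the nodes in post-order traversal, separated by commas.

Y, W, S, F, C, J, L, K, D, B

Post-order visits the left subtree, then the right subtree, then the node.
At B: go left to L.
  At L: go left to C.
    At C: go left to S.
      At S: go left to Y.
        Y is a leaf — visit Y.
      At S: go right to W.
        W is a leaf — visit W.
      Visit S.
    At C: go right to F.
      F is a leaf — visit F.
    Visit C.
  At L: go right to J.
    J is a leaf — visit J.
  Visit L.
At B: go right to D.
  At D: no left child.
  At D: go right to K.
    K is a leaf — visit K.
  Visit D.
Visit B.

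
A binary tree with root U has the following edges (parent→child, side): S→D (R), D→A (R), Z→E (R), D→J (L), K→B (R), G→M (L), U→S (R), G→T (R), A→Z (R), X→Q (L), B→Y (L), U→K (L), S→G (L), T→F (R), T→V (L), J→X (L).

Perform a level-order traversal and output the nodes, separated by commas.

U, K, S, B, G, D, Y, M, T, J, A, V, F, X, Z, Q, E

Level-order visits nodes level by level from the root, left to right within each level.
Level 0: U
Level 1: K, S
Level 2: B, G, D
Level 3: Y, M, T, J, A
Level 4: V, F, X, Z
Level 5: Q, E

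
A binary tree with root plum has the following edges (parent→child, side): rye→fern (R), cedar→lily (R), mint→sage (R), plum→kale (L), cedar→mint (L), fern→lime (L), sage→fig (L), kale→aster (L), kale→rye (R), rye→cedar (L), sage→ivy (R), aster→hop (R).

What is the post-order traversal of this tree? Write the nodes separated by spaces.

hop aster fig ivy sage mint lily cedar lime fern rye kale plum

Post-order visits the left subtree, then the right subtree, then the node.
At plum: go left to kale.
  At kale: go left to aster.
    At aster: no left child.
    At aster: go right to hop.
      hop is a leaf — visit hop.
    Visit aster.
  At kale: go right to rye.
    At rye: go left to cedar.
      At cedar: go left to mint.
        At mint: no left child.
        At mint: go right to sage.
          At sage: go left to fig.
            fig is a leaf — visit fig.
          At sage: go right to ivy.
            ivy is a leaf — visit ivy.
          Visit sage.
        Visit mint.
      At cedar: go right to lily.
        lily is a leaf — visit lily.
      Visit cedar.
    At rye: go right to fern.
      At fern: go left to lime.
        lime is a leaf — visit lime.
      At fern: no right child.
      Visit fern.
    Visit rye.
  Visit kale.
At plum: no right child.
Visit plum.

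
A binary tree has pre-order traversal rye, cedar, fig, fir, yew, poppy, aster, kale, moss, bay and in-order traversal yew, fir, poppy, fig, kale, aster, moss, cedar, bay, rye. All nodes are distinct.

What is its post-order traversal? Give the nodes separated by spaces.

The first element of pre-order is the root; it splits in-order into left and right subtrees.
Root rye: left subtree has 9 nodes {yew, fir, poppy, fig, kale, aster, moss, cedar, bay}, right has 0 { }.
  Root cedar: left subtree has 7 nodes {yew, fir, poppy, fig, kale, aster, moss}, right has 1 {bay}.
    Root fig: left subtree has 3 nodes {yew, fir, poppy}, right has 3 {kale, aster, moss}.
      Root fir: left subtree has 1 node {yew}, right has 1 {poppy}.
      Root aster: left subtree has 1 node {kale}, right has 1 {moss}.

yew poppy fir kale moss aster fig bay cedar rye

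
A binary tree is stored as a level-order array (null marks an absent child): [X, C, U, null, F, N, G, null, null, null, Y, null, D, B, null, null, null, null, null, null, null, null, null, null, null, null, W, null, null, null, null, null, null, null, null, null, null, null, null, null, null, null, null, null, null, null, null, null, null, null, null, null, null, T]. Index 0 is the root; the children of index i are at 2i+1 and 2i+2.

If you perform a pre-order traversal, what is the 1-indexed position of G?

10

Pre-order visits the node, then its left subtree, then its right subtree.
Visit X.
At X: go left to C.
  Visit C.
  At C: no left child.
  At C: go right to F.
    Visit F.
    At F: no left child.
    At F: go right to Y.
      Y is a leaf — visit Y.
At X: go right to U.
  Visit U.
  At U: go left to N.
    Visit N.
    At N: no left child.
    At N: go right to D.
      Visit D.
      At D: no left child.
      At D: go right to W.
        Visit W.
        At W: go left to T.
          T is a leaf — visit T.
        At W: no right child.
  At U: go right to G.
    Visit G.
    At G: go left to B.
      B is a leaf — visit B.
    At G: no right child.
Full pre-order sequence: X, C, F, Y, U, N, D, W, T, G, B.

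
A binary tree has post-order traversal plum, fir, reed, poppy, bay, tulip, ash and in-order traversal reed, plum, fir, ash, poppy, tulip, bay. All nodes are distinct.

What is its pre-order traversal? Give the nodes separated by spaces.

ash reed fir plum tulip poppy bay

The last element of post-order is the root; it splits in-order into left and right subtrees.
Root ash: left subtree has 3 nodes {reed, plum, fir}, right has 3 {poppy, tulip, bay}.
  Root reed: left subtree has 0 nodes { }, right has 2 {plum, fir}.
    Root fir: left subtree has 1 node {plum}, right has 0 { }.
  Root tulip: left subtree has 1 node {poppy}, right has 1 {bay}.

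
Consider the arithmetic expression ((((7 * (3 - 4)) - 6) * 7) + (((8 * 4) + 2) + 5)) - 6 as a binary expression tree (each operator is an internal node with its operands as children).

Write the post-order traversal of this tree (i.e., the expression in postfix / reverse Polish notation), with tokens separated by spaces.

Post-order on an expression tree gives postfix notation: for each operator, emit left operand, right operand, then the operator.

7 3 4 - * 6 - 7 * 8 4 * 2 + 5 + + 6 -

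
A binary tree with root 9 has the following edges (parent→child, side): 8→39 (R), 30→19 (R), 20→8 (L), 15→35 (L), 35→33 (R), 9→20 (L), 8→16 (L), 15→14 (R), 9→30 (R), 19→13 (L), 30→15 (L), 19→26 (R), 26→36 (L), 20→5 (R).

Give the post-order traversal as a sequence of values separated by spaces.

16 39 8 5 20 33 35 14 15 13 36 26 19 30 9

Post-order visits the left subtree, then the right subtree, then the node.
At 9: go left to 20.
  At 20: go left to 8.
    At 8: go left to 16.
      16 is a leaf — visit 16.
    At 8: go right to 39.
      39 is a leaf — visit 39.
    Visit 8.
  At 20: go right to 5.
    5 is a leaf — visit 5.
  Visit 20.
At 9: go right to 30.
  At 30: go left to 15.
    At 15: go left to 35.
      At 35: no left child.
      At 35: go right to 33.
        33 is a leaf — visit 33.
      Visit 35.
    At 15: go right to 14.
      14 is a leaf — visit 14.
    Visit 15.
  At 30: go right to 19.
    At 19: go left to 13.
      13 is a leaf — visit 13.
    At 19: go right to 26.
      At 26: go left to 36.
        36 is a leaf — visit 36.
      At 26: no right child.
      Visit 26.
    Visit 19.
  Visit 30.
Visit 9.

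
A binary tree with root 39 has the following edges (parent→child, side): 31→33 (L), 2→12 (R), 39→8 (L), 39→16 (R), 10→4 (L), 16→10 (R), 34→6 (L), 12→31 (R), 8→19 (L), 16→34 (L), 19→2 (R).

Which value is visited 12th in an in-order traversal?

In-order visits the left subtree, then the node, then the right subtree.
At 39: go left to 8.
  At 8: go left to 19.
    At 19: no left child.
    Visit 19.
    At 19: go right to 2.
      At 2: no left child.
      Visit 2.
      At 2: go right to 12.
        At 12: no left child.
        Visit 12.
        At 12: go right to 31.
          At 31: go left to 33.
            33 is a leaf — visit 33.
          Visit 31.
          At 31: no right child.
  Visit 8.
  At 8: no right child.
Visit 39.
At 39: go right to 16.
  At 16: go left to 34.
    At 34: go left to 6.
      6 is a leaf — visit 6.
    Visit 34.
    At 34: no right child.
  Visit 16.
  At 16: go right to 10.
    At 10: go left to 4.
      4 is a leaf — visit 4.
    Visit 10.
    At 10: no right child.
Full in-order sequence: 19, 2, 12, 33, 31, 8, 39, 6, 34, 16, 4, 10.

10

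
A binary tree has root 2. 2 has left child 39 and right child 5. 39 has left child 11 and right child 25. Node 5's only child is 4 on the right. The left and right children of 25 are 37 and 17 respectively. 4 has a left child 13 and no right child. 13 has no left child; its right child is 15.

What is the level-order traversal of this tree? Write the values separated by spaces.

Level-order visits nodes level by level from the root, left to right within each level.
Level 0: 2
Level 1: 39, 5
Level 2: 11, 25, 4
Level 3: 37, 17, 13
Level 4: 15

2 39 5 11 25 4 37 17 13 15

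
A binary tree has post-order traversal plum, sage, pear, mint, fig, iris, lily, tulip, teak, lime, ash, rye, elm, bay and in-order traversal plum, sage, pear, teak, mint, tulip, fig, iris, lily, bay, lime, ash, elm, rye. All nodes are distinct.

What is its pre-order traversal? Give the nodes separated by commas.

The last element of post-order is the root; it splits in-order into left and right subtrees.
Root bay: left subtree has 9 nodes {plum, sage, pear, teak, mint, tulip, fig, iris, lily}, right has 4 {lime, ash, elm, rye}.
  Root teak: left subtree has 3 nodes {plum, sage, pear}, right has 5 {mint, tulip, fig, iris, lily}.
    Root pear: left subtree has 2 nodes {plum, sage}, right has 0 { }.
      Root sage: left subtree has 1 node {plum}, right has 0 { }.
    Root tulip: left subtree has 1 node {mint}, right has 3 {fig, iris, lily}.
      Root lily: left subtree has 2 nodes {fig, iris}, right has 0 { }.
        Root iris: left subtree has 1 node {fig}, right has 0 { }.
  Root elm: left subtree has 2 nodes {lime, ash}, right has 1 {rye}.
    Root ash: left subtree has 1 node {lime}, right has 0 { }.

bay, teak, pear, sage, plum, tulip, mint, lily, iris, fig, elm, ash, lime, rye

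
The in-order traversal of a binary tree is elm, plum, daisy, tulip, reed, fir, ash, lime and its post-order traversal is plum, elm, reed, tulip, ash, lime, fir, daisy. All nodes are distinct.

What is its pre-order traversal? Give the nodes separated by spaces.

The last element of post-order is the root; it splits in-order into left and right subtrees.
Root daisy: left subtree has 2 nodes {elm, plum}, right has 5 {tulip, reed, fir, ash, lime}.
  Root elm: left subtree has 0 nodes { }, right has 1 {plum}.
  Root fir: left subtree has 2 nodes {tulip, reed}, right has 2 {ash, lime}.
    Root tulip: left subtree has 0 nodes { }, right has 1 {reed}.
    Root lime: left subtree has 1 node {ash}, right has 0 { }.

daisy elm plum fir tulip reed lime ash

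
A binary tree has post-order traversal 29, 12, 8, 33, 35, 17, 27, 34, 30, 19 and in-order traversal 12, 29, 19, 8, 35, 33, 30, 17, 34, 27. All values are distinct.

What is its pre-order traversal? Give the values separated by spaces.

19 12 29 30 35 8 33 34 17 27

The last element of post-order is the root; it splits in-order into left and right subtrees.
Root 19: left subtree has 2 nodes {12, 29}, right has 7 {8, 35, 33, 30, 17, 34, 27}.
  Root 12: left subtree has 0 nodes { }, right has 1 {29}.
  Root 30: left subtree has 3 nodes {8, 35, 33}, right has 3 {17, 34, 27}.
    Root 35: left subtree has 1 node {8}, right has 1 {33}.
    Root 34: left subtree has 1 node {17}, right has 1 {27}.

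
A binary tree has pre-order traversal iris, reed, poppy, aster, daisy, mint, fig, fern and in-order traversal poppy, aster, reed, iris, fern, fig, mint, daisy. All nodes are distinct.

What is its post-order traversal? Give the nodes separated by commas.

aster, poppy, reed, fern, fig, mint, daisy, iris

The first element of pre-order is the root; it splits in-order into left and right subtrees.
Root iris: left subtree has 3 nodes {poppy, aster, reed}, right has 4 {fern, fig, mint, daisy}.
  Root reed: left subtree has 2 nodes {poppy, aster}, right has 0 { }.
    Root poppy: left subtree has 0 nodes { }, right has 1 {aster}.
  Root daisy: left subtree has 3 nodes {fern, fig, mint}, right has 0 { }.
    Root mint: left subtree has 2 nodes {fern, fig}, right has 0 { }.
      Root fig: left subtree has 1 node {fern}, right has 0 { }.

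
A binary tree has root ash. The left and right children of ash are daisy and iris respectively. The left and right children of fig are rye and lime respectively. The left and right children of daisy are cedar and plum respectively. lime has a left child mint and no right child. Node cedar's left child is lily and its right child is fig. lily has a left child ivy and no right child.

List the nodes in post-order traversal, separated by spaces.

ivy lily rye mint lime fig cedar plum daisy iris ash

Post-order visits the left subtree, then the right subtree, then the node.
At ash: go left to daisy.
  At daisy: go left to cedar.
    At cedar: go left to lily.
      At lily: go left to ivy.
        ivy is a leaf — visit ivy.
      At lily: no right child.
      Visit lily.
    At cedar: go right to fig.
      At fig: go left to rye.
        rye is a leaf — visit rye.
      At fig: go right to lime.
        At lime: go left to mint.
          mint is a leaf — visit mint.
        At lime: no right child.
        Visit lime.
      Visit fig.
    Visit cedar.
  At daisy: go right to plum.
    plum is a leaf — visit plum.
  Visit daisy.
At ash: go right to iris.
  iris is a leaf — visit iris.
Visit ash.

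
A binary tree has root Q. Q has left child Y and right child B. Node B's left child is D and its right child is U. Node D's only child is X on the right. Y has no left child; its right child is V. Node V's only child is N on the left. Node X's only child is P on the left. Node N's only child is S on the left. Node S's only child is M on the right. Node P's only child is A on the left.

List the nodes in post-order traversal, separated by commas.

M, S, N, V, Y, A, P, X, D, U, B, Q

Post-order visits the left subtree, then the right subtree, then the node.
At Q: go left to Y.
  At Y: no left child.
  At Y: go right to V.
    At V: go left to N.
      At N: go left to S.
        At S: no left child.
        At S: go right to M.
          M is a leaf — visit M.
        Visit S.
      At N: no right child.
      Visit N.
    At V: no right child.
    Visit V.
  Visit Y.
At Q: go right to B.
  At B: go left to D.
    At D: no left child.
    At D: go right to X.
      At X: go left to P.
        At P: go left to A.
          A is a leaf — visit A.
        At P: no right child.
        Visit P.
      At X: no right child.
      Visit X.
    Visit D.
  At B: go right to U.
    U is a leaf — visit U.
  Visit B.
Visit Q.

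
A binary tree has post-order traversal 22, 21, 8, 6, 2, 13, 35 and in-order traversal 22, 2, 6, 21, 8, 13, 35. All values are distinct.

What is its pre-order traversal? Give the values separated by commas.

The last element of post-order is the root; it splits in-order into left and right subtrees.
Root 35: left subtree has 6 nodes {22, 2, 6, 21, 8, 13}, right has 0 { }.
  Root 13: left subtree has 5 nodes {22, 2, 6, 21, 8}, right has 0 { }.
    Root 2: left subtree has 1 node {22}, right has 3 {6, 21, 8}.
      Root 6: left subtree has 0 nodes { }, right has 2 {21, 8}.
        Root 8: left subtree has 1 node {21}, right has 0 { }.

35, 13, 2, 22, 6, 8, 21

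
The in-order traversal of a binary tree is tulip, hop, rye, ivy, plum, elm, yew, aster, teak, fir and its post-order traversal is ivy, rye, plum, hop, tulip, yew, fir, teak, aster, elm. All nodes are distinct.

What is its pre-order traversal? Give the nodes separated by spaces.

elm tulip hop plum rye ivy aster yew teak fir

The last element of post-order is the root; it splits in-order into left and right subtrees.
Root elm: left subtree has 5 nodes {tulip, hop, rye, ivy, plum}, right has 4 {yew, aster, teak, fir}.
  Root tulip: left subtree has 0 nodes { }, right has 4 {hop, rye, ivy, plum}.
    Root hop: left subtree has 0 nodes { }, right has 3 {rye, ivy, plum}.
      Root plum: left subtree has 2 nodes {rye, ivy}, right has 0 { }.
        Root rye: left subtree has 0 nodes { }, right has 1 {ivy}.
  Root aster: left subtree has 1 node {yew}, right has 2 {teak, fir}.
    Root teak: left subtree has 0 nodes { }, right has 1 {fir}.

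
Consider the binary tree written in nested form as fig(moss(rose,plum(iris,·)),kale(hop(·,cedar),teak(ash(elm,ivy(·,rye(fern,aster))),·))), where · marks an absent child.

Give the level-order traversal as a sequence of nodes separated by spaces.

Level-order visits nodes level by level from the root, left to right within each level.
Level 0: fig
Level 1: moss, kale
Level 2: rose, plum, hop, teak
Level 3: iris, cedar, ash
Level 4: elm, ivy
Level 5: rye
Level 6: fern, aster

fig moss kale rose plum hop teak iris cedar ash elm ivy rye fern aster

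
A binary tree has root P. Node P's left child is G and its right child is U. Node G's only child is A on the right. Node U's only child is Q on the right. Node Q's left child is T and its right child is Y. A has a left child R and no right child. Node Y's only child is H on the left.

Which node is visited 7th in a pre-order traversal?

T

Pre-order visits the node, then its left subtree, then its right subtree.
Visit P.
At P: go left to G.
  Visit G.
  At G: no left child.
  At G: go right to A.
    Visit A.
    At A: go left to R.
      R is a leaf — visit R.
    At A: no right child.
At P: go right to U.
  Visit U.
  At U: no left child.
  At U: go right to Q.
    Visit Q.
    At Q: go left to T.
      T is a leaf — visit T.
    At Q: go right to Y.
      Visit Y.
      At Y: go left to H.
        H is a leaf — visit H.
      At Y: no right child.
Full pre-order sequence: P, G, A, R, U, Q, T, Y, H.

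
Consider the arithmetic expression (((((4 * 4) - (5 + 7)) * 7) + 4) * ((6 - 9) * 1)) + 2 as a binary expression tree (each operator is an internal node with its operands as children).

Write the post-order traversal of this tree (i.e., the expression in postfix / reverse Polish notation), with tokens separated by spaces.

4 4 * 5 7 + - 7 * 4 + 6 9 - 1 * * 2 +

Post-order on an expression tree gives postfix notation: for each operator, emit left operand, right operand, then the operator.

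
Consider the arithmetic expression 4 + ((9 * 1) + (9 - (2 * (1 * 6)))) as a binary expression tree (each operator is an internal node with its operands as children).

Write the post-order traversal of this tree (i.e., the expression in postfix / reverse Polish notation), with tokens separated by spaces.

Post-order on an expression tree gives postfix notation: for each operator, emit left operand, right operand, then the operator.

4 9 1 * 9 2 1 6 * * - + +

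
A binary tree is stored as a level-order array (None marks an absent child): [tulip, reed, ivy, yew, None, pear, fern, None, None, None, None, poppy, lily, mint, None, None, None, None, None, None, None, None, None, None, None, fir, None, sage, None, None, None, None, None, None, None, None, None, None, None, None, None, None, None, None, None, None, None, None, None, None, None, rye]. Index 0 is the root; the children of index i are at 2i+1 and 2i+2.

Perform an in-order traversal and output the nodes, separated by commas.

In-order visits the left subtree, then the node, then the right subtree.
At tulip: go left to reed.
  At reed: go left to yew.
    yew is a leaf — visit yew.
  Visit reed.
  At reed: no right child.
Visit tulip.
At tulip: go right to ivy.
  At ivy: go left to pear.
    At pear: go left to poppy.
      poppy is a leaf — visit poppy.
    Visit pear.
    At pear: go right to lily.
      At lily: go left to fir.
        At fir: go left to rye.
          rye is a leaf — visit rye.
        Visit fir.
        At fir: no right child.
      Visit lily.
      At lily: no right child.
  Visit ivy.
  At ivy: go right to fern.
    At fern: go left to mint.
      At mint: go left to sage.
        sage is a leaf — visit sage.
      Visit mint.
      At mint: no right child.
    Visit fern.
    At fern: no right child.

yew, reed, tulip, poppy, pear, rye, fir, lily, ivy, sage, mint, fern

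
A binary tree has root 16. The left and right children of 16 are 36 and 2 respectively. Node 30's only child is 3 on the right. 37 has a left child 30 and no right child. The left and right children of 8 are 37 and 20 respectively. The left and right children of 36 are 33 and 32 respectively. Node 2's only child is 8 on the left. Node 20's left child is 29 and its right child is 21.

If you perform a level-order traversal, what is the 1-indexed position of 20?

Level-order visits nodes level by level from the root, left to right within each level.
Level 0: 16
Level 1: 36, 2
Level 2: 33, 32, 8
Level 3: 37, 20
Level 4: 30, 29, 21
Level 5: 3
Full level-order sequence: 16, 36, 2, 33, 32, 8, 37, 20, 30, 29, 21, 3.

8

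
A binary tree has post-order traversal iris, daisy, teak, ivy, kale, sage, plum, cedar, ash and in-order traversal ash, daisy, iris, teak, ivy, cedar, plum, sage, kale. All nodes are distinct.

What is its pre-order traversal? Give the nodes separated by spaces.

The last element of post-order is the root; it splits in-order into left and right subtrees.
Root ash: left subtree has 0 nodes { }, right has 8 {daisy, iris, teak, ivy, cedar, plum, sage, kale}.
  Root cedar: left subtree has 4 nodes {daisy, iris, teak, ivy}, right has 3 {plum, sage, kale}.
    Root ivy: left subtree has 3 nodes {daisy, iris, teak}, right has 0 { }.
      Root teak: left subtree has 2 nodes {daisy, iris}, right has 0 { }.
        Root daisy: left subtree has 0 nodes { }, right has 1 {iris}.
    Root plum: left subtree has 0 nodes { }, right has 2 {sage, kale}.
      Root sage: left subtree has 0 nodes { }, right has 1 {kale}.

ash cedar ivy teak daisy iris plum sage kale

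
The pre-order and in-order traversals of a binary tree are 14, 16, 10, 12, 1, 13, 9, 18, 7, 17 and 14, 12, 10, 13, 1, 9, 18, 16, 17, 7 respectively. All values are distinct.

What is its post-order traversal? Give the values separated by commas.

The first element of pre-order is the root; it splits in-order into left and right subtrees.
Root 14: left subtree has 0 nodes { }, right has 9 {12, 10, 13, 1, 9, 18, 16, 17, 7}.
  Root 16: left subtree has 6 nodes {12, 10, 13, 1, 9, 18}, right has 2 {17, 7}.
    Root 10: left subtree has 1 node {12}, right has 4 {13, 1, 9, 18}.
      Root 1: left subtree has 1 node {13}, right has 2 {9, 18}.
        Root 9: left subtree has 0 nodes { }, right has 1 {18}.
    Root 7: left subtree has 1 node {17}, right has 0 { }.

12, 13, 18, 9, 1, 10, 17, 7, 16, 14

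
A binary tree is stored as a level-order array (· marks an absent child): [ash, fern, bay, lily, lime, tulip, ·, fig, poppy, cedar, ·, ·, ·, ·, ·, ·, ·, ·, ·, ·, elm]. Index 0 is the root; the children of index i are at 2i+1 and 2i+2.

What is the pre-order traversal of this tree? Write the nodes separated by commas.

Pre-order visits the node, then its left subtree, then its right subtree.
Visit ash.
At ash: go left to fern.
  Visit fern.
  At fern: go left to lily.
    Visit lily.
    At lily: go left to fig.
      fig is a leaf — visit fig.
    At lily: go right to poppy.
      poppy is a leaf — visit poppy.
  At fern: go right to lime.
    Visit lime.
    At lime: go left to cedar.
      Visit cedar.
      At cedar: no left child.
      At cedar: go right to elm.
        elm is a leaf — visit elm.
    At lime: no right child.
At ash: go right to bay.
  Visit bay.
  At bay: go left to tulip.
    tulip is a leaf — visit tulip.
  At bay: no right child.

ash, fern, lily, fig, poppy, lime, cedar, elm, bay, tulip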